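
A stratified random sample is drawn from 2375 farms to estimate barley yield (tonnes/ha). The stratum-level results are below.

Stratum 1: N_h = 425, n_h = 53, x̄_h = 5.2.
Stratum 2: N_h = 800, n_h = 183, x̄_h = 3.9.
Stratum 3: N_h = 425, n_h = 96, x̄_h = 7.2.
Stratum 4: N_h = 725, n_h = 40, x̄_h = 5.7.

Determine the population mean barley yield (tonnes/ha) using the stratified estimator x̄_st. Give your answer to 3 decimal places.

x̄_st ≈ 5.273

N = Σ N_h = 2375. Stratum weights W_h = N_h/N.
x̄_st = (425·5.2 + 800·3.9 + 425·7.2 + 725·5.7) / 2375 = 5.27263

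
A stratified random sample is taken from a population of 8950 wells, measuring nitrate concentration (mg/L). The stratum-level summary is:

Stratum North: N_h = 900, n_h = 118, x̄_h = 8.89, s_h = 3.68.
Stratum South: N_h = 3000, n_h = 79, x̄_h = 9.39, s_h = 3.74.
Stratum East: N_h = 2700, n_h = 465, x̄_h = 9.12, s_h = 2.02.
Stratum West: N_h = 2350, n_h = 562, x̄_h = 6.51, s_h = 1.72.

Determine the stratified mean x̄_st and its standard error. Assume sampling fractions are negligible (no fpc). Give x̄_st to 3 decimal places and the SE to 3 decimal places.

x̄_st = Σ W_h x̄_h = (900·8.89 + 3000·9.39 + 2700·9.12 + 2350·6.51)/8950 = 8.50207
V̂(x̄_st) = Σ W_h² s_h²/n_h, with W_h = N_h/N and N = 8950:
  stratum North: (900/8950)²·3.68²/118 = 0.00116052
  stratum South: (3000/8950)²·3.74²/79 = 0.0198936
  stratum East: (2700/8950)²·2.02²/465 = 0.000798604
  stratum West: (2350/8950)²·1.72²/562 = 0.000362919
V̂(x̄_st) = 0.0222156
SE(x̄_st) = √0.0222156 = 0.149049

x̄_st ≈ 8.502, SE ≈ 0.149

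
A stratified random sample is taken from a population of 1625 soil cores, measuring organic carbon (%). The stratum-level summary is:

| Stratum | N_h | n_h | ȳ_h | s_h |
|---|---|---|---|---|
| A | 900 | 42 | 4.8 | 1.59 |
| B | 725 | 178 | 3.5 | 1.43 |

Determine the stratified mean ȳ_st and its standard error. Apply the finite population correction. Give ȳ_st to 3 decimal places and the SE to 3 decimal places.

ȳ_st = Σ W_h ȳ_h = (900·4.8 + 725·3.5)/1625 = 4.22000
V̂(ȳ_st) = Σ W_h² (1 − n_h/N_h) s_h²/n_h, with W_h = N_h/N and N = 1625:
  stratum A: (900/1625)²·(1 − 42/900)·1.59²/42 = 0.0176022
  stratum B: (725/1625)²·(1 − 178/725)·1.43²/178 = 0.00172532
V̂(ȳ_st) = 0.0193276
SE(ȳ_st) = √0.0193276 = 0.139024

ȳ_st ≈ 4.220, SE ≈ 0.139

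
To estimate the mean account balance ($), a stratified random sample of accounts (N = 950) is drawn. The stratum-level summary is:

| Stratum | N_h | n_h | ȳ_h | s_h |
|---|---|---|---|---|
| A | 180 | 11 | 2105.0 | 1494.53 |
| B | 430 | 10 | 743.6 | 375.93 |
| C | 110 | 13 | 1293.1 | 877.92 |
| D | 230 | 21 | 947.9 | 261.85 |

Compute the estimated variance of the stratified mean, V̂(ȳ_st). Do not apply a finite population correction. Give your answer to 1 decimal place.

V̂(ȳ_st) ≈ 11171.4

V̂(ȳ_st) = Σ W_h² s_h²/n_h, with W_h = N_h/N and N = 950:
  stratum A: (180/950)²·1494.53²/11 = 7289.78
  stratum B: (430/950)²·375.93²/10 = 2895.37
  stratum C: (110/950)²·877.92²/13 = 794.886
  stratum D: (230/950)²·261.85²/21 = 191.379
V̂(ȳ_st) = 11171.4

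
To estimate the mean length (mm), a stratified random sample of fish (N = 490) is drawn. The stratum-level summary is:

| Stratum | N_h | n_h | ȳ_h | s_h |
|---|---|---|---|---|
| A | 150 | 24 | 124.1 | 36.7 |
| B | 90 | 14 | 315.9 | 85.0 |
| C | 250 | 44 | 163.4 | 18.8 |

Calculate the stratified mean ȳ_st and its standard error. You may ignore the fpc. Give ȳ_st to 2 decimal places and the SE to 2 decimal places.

ȳ_st ≈ 179.38, SE ≈ 4.98

ȳ_st = Σ W_h ȳ_h = (150·124.1 + 90·315.9 + 250·163.4)/490 = 179.37959
V̂(ȳ_st) = Σ W_h² s_h²/n_h, with W_h = N_h/N and N = 490:
  stratum A: (150/490)²·36.7²/24 = 5.2591
  stratum B: (90/490)²·85.0²/14 = 17.4102
  stratum C: (250/490)²·18.8²/44 = 2.09098
V̂(ȳ_st) = 24.7602
SE(ȳ_st) = √24.7602 = 4.97597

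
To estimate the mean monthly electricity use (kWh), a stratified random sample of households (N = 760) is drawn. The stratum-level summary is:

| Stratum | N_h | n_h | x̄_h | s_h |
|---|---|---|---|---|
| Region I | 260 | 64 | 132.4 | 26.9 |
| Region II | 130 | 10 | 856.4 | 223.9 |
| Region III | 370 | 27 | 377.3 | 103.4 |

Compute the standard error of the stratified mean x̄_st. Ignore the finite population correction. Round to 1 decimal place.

SE(x̄_st) ≈ 15.6

V̂(x̄_st) = Σ W_h² s_h²/n_h, with W_h = N_h/N and N = 760:
  stratum Region I: (260/760)²·26.9²/64 = 1.32326
  stratum Region II: (130/760)²·223.9²/10 = 146.679
  stratum Region III: (370/760)²·103.4²/27 = 93.8542
V̂(x̄_st) = 241.856
SE(x̄_st) = √241.856 = 15.5517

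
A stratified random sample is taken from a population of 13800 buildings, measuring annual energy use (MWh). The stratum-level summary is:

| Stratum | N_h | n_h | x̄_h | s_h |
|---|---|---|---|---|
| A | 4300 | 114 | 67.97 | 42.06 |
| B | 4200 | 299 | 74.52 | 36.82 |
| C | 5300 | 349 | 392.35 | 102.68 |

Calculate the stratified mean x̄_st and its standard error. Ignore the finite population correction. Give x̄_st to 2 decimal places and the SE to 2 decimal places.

x̄_st = Σ W_h x̄_h = (4300·67.97 + 4200·74.52 + 5300·392.35)/13800 = 194.54420
V̂(x̄_st) = Σ W_h² s_h²/n_h, with W_h = N_h/N and N = 13800:
  stratum A: (4300/13800)²·42.06²/114 = 1.50665
  stratum B: (4200/13800)²·36.82²/299 = 0.419988
  stratum C: (5300/13800)²·102.68²/349 = 4.45595
V̂(x̄_st) = 6.38258
SE(x̄_st) = √6.38258 = 2.52638

x̄_st ≈ 194.54, SE ≈ 2.53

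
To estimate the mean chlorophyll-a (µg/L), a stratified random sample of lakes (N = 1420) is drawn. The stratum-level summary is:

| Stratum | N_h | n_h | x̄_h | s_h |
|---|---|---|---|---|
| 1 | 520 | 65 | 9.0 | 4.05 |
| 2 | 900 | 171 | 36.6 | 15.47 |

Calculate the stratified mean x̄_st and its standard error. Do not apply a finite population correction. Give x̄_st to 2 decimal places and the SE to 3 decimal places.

x̄_st = Σ W_h x̄_h = (520·9.0 + 900·36.6)/1420 = 26.49296
V̂(x̄_st) = Σ W_h² s_h²/n_h, with W_h = N_h/N and N = 1420:
  stratum 1: (520/1420)²·4.05²/65 = 0.0338397
  stratum 2: (900/1420)²·15.47²/171 = 0.562203
V̂(x̄_st) = 0.596042
SE(x̄_st) = √0.596042 = 0.772038

x̄_st ≈ 26.49, SE ≈ 0.772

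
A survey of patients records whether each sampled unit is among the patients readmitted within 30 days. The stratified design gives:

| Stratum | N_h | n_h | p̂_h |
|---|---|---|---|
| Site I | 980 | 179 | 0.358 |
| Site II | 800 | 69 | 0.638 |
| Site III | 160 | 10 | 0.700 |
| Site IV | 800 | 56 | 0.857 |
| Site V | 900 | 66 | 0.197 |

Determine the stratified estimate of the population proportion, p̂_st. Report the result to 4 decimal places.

p̂_st ≈ 0.5044

N = 3640; stratum weights W_h = N_h/N.
p̂_st = Σ W_h p̂_h = (980·0.358 + 800·0.638 + 160·0.700 + 800·0.857 + 900·0.197)/3640 = 0.50443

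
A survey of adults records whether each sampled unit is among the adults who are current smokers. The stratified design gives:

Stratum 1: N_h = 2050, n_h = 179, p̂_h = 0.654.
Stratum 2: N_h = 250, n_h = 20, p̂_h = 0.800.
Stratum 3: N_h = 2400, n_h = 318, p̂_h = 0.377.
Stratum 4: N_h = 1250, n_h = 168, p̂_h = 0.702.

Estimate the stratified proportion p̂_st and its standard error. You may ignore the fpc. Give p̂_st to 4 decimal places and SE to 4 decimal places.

N = 5950; stratum weights W_h = N_h/N.
p̂_st = Σ W_h p̂_h = (2050·0.654 + 250·0.800 + 2400·0.377 + 1250·0.702)/5950 = 0.55849
V̂(p̂_st) = Σ W_h² p̂_h(1−p̂_h)/(n_h−1):
  stratum 1: (2050/5950)²·0.654·0.346/178 = 0.000150906
  stratum 2: (250/5950)²·0.800·0.200/19 = 1.48666e-05
  stratum 3: (2400/5950)²·0.377·0.623/317 = 0.000120548
  stratum 4: (1250/5950)²·0.702·0.298/167 = 5.5287e-05
V̂(p̂_st) = 0.000341608; SE = √V̂ = 0.0184826

p̂_st ≈ 0.5585, SE ≈ 0.0185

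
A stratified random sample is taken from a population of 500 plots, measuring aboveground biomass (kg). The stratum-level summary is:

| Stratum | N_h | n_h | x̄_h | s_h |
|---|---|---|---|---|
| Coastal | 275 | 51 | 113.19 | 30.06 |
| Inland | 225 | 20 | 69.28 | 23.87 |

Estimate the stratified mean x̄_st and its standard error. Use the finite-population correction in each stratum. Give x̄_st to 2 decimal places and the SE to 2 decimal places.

x̄_st ≈ 93.43, SE ≈ 3.10

x̄_st = Σ W_h x̄_h = (275·113.19 + 225·69.28)/500 = 93.43050
V̂(x̄_st) = Σ W_h² (1 − n_h/N_h) s_h²/n_h, with W_h = N_h/N and N = 500:
  stratum Coastal: (275/500)²·(1 − 51/275)·30.06²/51 = 4.36565
  stratum Inland: (225/500)²·(1 − 20/225)·23.87²/20 = 5.25619
V̂(x̄_st) = 9.62184
SE(x̄_st) = √9.62184 = 3.10191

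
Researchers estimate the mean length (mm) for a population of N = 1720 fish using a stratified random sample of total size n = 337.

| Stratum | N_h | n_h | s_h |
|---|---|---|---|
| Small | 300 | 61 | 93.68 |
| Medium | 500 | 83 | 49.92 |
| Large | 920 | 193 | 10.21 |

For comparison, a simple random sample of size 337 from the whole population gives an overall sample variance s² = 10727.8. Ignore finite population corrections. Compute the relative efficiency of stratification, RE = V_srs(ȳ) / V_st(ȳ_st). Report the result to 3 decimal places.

RE ≈ 4.504

V̂(ȳ_st) = Σ W_h² s_h²/n_h, with W_h = N_h/N and N = 1720:
  stratum Small: (300/1720)²·93.68²/61 = 4.37673
  stratum Medium: (500/1720)²·49.92²/83 = 2.5372
  stratum Large: (920/1720)²·10.21²/193 = 0.15453
V_st = 7.06845
V_srs = s²/n = 10727.8/337 = 31.8332
Relative efficiency = V_srs / V_st = 31.8332/7.06845 = 4.5036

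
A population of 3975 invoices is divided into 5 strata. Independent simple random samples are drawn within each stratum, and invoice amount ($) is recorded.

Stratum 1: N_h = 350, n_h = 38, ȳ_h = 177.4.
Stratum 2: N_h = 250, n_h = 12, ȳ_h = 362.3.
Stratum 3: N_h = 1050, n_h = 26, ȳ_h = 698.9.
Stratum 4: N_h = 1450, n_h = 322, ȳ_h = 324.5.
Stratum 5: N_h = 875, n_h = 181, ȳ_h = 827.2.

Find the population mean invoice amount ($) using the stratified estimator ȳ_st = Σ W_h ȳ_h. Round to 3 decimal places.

N = Σ N_h = 3975. Stratum weights W_h = N_h/N.
ȳ_st = (350·177.4 + 250·362.3 + 1050·698.9 + 1450·324.5 + 875·827.2) / 3975 = 523.48050

ȳ_st ≈ 523.481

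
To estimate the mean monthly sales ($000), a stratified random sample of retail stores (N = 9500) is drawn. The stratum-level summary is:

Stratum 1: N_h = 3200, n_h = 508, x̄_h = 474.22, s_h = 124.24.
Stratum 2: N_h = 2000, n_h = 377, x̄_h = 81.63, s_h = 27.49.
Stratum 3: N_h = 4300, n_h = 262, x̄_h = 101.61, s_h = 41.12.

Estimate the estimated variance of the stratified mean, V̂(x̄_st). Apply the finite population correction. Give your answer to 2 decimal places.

V̂(x̄_st) ≈ 4.21

V̂(x̄_st) = Σ W_h² (1 − n_h/N_h) s_h²/n_h, with W_h = N_h/N and N = 9500:
  stratum 1: (3200/9500)²·(1 − 508/3200)·124.24²/508 = 2.90026
  stratum 2: (2000/9500)²·(1 − 377/2000)·27.49²/377 = 0.0720957
  stratum 3: (4300/9500)²·(1 − 262/4300)·41.12²/262 = 1.24163
V̂(x̄_st) = 4.21399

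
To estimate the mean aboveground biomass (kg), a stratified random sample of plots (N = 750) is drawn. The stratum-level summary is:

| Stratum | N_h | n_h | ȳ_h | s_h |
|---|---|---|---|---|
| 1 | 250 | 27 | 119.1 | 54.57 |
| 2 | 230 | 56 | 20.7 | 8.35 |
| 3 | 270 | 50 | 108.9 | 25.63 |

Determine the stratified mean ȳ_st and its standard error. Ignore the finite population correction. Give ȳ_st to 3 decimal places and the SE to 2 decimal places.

ȳ_st ≈ 85.252, SE ≈ 3.75

ȳ_st = Σ W_h ȳ_h = (250·119.1 + 230·20.7 + 270·108.9)/750 = 85.25200
V̂(ȳ_st) = Σ W_h² s_h²/n_h, with W_h = N_h/N and N = 750:
  stratum 1: (250/750)²·54.57²/27 = 12.2547
  stratum 2: (230/750)²·8.35²/56 = 0.11709
  stratum 3: (270/750)²·25.63²/50 = 1.70268
V̂(ȳ_st) = 14.0744
SE(ȳ_st) = √14.0744 = 3.75159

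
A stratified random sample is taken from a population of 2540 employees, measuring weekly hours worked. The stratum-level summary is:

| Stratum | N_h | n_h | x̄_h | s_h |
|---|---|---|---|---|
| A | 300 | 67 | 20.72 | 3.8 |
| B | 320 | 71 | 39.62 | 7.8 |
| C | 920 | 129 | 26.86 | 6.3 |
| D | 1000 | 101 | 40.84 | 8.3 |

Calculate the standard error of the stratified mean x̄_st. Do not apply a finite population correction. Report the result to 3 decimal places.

V̂(x̄_st) = Σ W_h² s_h²/n_h, with W_h = N_h/N and N = 2540:
  stratum A: (300/2540)²·3.8²/67 = 0.00300654
  stratum B: (320/2540)²·7.8²/71 = 0.0136008
  stratum C: (920/2540)²·6.3²/129 = 0.0403645
  stratum D: (1000/2540)²·8.3²/101 = 0.105722
V̂(x̄_st) = 0.162694
SE(x̄_st) = √0.162694 = 0.403354

SE(x̄_st) ≈ 0.403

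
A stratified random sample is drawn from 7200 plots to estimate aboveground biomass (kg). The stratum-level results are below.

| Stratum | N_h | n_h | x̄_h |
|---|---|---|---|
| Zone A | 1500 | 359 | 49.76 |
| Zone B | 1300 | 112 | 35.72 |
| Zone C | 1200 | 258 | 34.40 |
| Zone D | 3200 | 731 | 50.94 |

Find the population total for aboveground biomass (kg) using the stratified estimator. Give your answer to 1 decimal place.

τ̂_st ≈ 325364.0

τ̂_st = Σ N_h x̄_h = 1500·49.76 + 1300·35.72 + 1200·34.40 + 3200·50.94 = 325364.0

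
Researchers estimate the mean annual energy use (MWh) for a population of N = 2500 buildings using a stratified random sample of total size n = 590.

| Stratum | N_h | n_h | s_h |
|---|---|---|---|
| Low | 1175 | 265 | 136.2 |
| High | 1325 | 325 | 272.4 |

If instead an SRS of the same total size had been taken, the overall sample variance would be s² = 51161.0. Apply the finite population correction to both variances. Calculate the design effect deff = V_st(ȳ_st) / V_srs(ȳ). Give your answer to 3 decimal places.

deff ≈ 0.911

V̂(ȳ_st) = Σ W_h² (1 − n_h/N_h) s_h²/n_h, with W_h = N_h/N and N = 2500:
  stratum Low: (1175/2500)²·(1 − 265/1175)·136.2²/265 = 11.9759
  stratum High: (1325/2500)²·(1 − 325/1325)·272.4²/325 = 48.4024
V_st = 60.3783
V_srs = (1 − 590/2500)·51161.0/590 = 66.2492
deff = V_st / V_srs = 60.3783/66.2492 = 0.9114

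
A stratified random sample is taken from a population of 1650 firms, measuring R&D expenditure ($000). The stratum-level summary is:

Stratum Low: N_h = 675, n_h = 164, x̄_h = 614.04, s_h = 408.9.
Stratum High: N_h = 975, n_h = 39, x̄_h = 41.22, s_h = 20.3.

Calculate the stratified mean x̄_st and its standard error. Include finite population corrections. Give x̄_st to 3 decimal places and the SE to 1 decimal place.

x̄_st ≈ 275.555, SE ≈ 11.5

x̄_st = Σ W_h x̄_h = (675·614.04 + 975·41.22)/1650 = 275.55545
V̂(x̄_st) = Σ W_h² (1 − n_h/N_h) s_h²/n_h, with W_h = N_h/N and N = 1650:
  stratum Low: (675/1650)²·(1 − 164/675)·408.9²/164 = 129.166
  stratum High: (975/1650)²·(1 − 39/975)·20.3²/39 = 3.54193
V̂(x̄_st) = 132.708
SE(x̄_st) = √132.708 = 11.5199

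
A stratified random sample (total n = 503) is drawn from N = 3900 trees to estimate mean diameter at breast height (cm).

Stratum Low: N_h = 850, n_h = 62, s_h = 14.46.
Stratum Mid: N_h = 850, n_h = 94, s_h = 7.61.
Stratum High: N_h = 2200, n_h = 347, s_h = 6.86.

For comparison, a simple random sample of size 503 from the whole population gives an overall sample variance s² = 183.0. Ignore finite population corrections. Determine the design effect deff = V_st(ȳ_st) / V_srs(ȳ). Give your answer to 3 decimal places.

deff ≈ 0.639

V̂(ȳ_st) = Σ W_h² s_h²/n_h, with W_h = N_h/N and N = 3900:
  stratum Low: (850/3900)²·14.46²/62 = 0.160197
  stratum Mid: (850/3900)²·7.61²/94 = 0.0292651
  stratum High: (2200/3900)²·6.86²/347 = 0.0431554
V_st = 0.232617
V_srs = s²/n = 183.0/503 = 0.363817
deff = V_st / V_srs = 0.232617/0.363817 = 0.6394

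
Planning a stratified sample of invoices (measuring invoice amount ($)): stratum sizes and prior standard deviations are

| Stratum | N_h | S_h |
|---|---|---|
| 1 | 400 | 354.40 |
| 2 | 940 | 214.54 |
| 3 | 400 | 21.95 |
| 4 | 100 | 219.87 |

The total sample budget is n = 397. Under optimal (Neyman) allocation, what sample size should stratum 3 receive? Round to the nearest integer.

Neyman allocation: n_h = n · N_h S_h / Σ N_i S_i, with n = 397.
  stratum 1: N_h·S_h = 400·354.40 = 141760.00
  stratum 2: N_h·S_h = 940·214.54 = 201667.60
  stratum 3: N_h·S_h = 400·21.95 = 8780.00
  stratum 4: N_h·S_h = 100·219.87 = 21987.00
Σ N_h S_h = 374194.60
n for stratum 3 = 397·8780.00/374194.60 = 9.315 → 9

9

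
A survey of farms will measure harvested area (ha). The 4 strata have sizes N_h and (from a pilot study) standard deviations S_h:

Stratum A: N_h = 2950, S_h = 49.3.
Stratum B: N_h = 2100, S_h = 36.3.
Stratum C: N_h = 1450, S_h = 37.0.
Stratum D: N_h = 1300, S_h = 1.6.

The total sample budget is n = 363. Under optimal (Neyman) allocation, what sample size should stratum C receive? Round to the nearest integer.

Neyman allocation: n_h = n · N_h S_h / Σ N_i S_i, with n = 363.
  stratum A: N_h·S_h = 2950·49.3 = 145435.00
  stratum B: N_h·S_h = 2100·36.3 = 76230.00
  stratum C: N_h·S_h = 1450·37.0 = 53650.00
  stratum D: N_h·S_h = 1300·1.6 = 2080.00
Σ N_h S_h = 277395.00
n for stratum C = 363·53650.00/277395.00 = 70.207 → 70

70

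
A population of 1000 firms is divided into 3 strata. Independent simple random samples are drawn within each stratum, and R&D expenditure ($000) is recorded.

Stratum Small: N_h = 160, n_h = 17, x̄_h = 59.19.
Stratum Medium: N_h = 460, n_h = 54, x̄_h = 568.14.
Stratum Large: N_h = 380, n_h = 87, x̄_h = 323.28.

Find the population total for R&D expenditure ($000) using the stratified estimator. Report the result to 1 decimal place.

τ̂_st ≈ 393661.2

τ̂_st = Σ N_h x̄_h = 160·59.19 + 460·568.14 + 380·323.28 = 393661.2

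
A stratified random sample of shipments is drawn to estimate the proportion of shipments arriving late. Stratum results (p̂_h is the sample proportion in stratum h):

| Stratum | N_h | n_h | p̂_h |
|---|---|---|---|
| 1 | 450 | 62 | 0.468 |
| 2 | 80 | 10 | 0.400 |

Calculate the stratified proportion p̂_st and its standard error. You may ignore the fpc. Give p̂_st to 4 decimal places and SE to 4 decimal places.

p̂_st ≈ 0.4577, SE ≈ 0.0596

N = 530; stratum weights W_h = N_h/N.
p̂_st = Σ W_h p̂_h = (450·0.468 + 80·0.400)/530 = 0.45774
V̂(p̂_st) = Σ W_h² p̂_h(1−p̂_h)/(n_h−1):
  stratum 1: (450/530)²·0.468·0.532/61 = 0.00294239
  stratum 2: (80/530)²·0.400·0.600/9 = 0.000607571
V̂(p̂_st) = 0.00354997; SE = √V̂ = 0.0595816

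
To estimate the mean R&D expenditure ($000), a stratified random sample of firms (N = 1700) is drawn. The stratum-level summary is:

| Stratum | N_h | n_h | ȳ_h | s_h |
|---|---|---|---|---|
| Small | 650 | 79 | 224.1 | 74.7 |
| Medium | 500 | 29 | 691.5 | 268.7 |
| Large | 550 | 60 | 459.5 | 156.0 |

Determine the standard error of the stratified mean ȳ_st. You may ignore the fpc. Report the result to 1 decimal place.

SE(ȳ_st) ≈ 16.4

V̂(ȳ_st) = Σ W_h² s_h²/n_h, with W_h = N_h/N and N = 1700:
  stratum Small: (650/1700)²·74.7²/79 = 10.3263
  stratum Medium: (500/1700)²·268.7²/29 = 215.367
  stratum Large: (550/1700)²·156.0²/60 = 42.4547
V̂(ȳ_st) = 268.148
SE(ȳ_st) = √268.148 = 16.3752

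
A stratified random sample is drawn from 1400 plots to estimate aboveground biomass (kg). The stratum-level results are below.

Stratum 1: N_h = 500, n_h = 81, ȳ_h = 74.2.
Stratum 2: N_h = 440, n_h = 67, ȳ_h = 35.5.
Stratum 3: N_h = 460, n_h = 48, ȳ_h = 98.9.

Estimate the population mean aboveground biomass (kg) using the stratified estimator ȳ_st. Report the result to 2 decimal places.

N = Σ N_h = 1400. Stratum weights W_h = N_h/N.
ȳ_st = (500·74.2 + 440·35.5 + 460·98.9) / 1400 = 70.1529

ȳ_st ≈ 70.15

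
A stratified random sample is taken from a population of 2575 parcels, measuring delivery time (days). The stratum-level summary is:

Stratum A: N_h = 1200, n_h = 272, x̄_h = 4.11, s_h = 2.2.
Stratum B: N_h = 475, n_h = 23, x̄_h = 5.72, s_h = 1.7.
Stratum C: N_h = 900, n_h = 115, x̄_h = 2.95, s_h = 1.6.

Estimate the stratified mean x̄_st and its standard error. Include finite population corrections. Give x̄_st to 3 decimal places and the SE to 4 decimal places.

x̄_st = Σ W_h x̄_h = (1200·4.11 + 475·5.72 + 900·2.95)/2575 = 4.00155
V̂(x̄_st) = Σ W_h² (1 − n_h/N_h) s_h²/n_h, with W_h = N_h/N and N = 2575:
  stratum A: (1200/2575)²·(1 − 272/1200)·2.2²/272 = 0.00298849
  stratum B: (475/2575)²·(1 − 23/475)·1.7²/23 = 0.00406862
  stratum C: (900/2575)²·(1 − 115/900)·1.6²/115 = 0.00237192
V̂(x̄_st) = 0.00942903
SE(x̄_st) = √0.00942903 = 0.0971032

x̄_st ≈ 4.002, SE ≈ 0.0971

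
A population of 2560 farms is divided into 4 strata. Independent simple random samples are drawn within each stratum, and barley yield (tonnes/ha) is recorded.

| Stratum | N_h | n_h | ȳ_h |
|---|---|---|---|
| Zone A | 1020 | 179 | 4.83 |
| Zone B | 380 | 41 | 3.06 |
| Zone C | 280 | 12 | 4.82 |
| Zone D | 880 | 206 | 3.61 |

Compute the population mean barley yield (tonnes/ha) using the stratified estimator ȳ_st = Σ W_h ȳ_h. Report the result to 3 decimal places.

N = Σ N_h = 2560. Stratum weights W_h = N_h/N.
ȳ_st = (1020·4.83 + 380·3.06 + 280·4.82 + 880·3.61) / 2560 = 4.14680

ȳ_st ≈ 4.147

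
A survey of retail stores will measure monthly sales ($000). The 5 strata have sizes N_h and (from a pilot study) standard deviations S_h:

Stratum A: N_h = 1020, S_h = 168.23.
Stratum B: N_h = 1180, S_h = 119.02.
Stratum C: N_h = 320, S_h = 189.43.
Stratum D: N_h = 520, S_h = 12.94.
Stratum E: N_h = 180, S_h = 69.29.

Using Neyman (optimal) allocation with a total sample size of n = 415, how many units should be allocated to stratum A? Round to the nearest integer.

182

Neyman allocation: n_h = n · N_h S_h / Σ N_i S_i, with n = 415.
  stratum A: N_h·S_h = 1020·168.23 = 171594.60
  stratum B: N_h·S_h = 1180·119.02 = 140443.60
  stratum C: N_h·S_h = 320·189.43 = 60617.60
  stratum D: N_h·S_h = 520·12.94 = 6728.80
  stratum E: N_h·S_h = 180·69.29 = 12472.20
Σ N_h S_h = 391856.80
n for stratum A = 415·171594.60/391856.80 = 181.729 → 182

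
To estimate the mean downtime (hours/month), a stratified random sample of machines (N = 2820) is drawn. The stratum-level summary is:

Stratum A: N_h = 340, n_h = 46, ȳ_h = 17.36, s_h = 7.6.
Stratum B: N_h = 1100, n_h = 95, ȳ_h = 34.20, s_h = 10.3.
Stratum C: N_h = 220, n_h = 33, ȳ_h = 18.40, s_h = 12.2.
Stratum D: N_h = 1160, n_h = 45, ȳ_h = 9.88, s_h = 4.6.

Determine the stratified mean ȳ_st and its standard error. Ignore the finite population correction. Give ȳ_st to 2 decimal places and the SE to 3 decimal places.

ȳ_st = Σ W_h ȳ_h = (340·17.36 + 1100·34.20 + 220·18.40 + 1160·9.88)/2820 = 20.93305
V̂(ȳ_st) = Σ W_h² s_h²/n_h, with W_h = N_h/N and N = 2820:
  stratum A: (340/2820)²·7.6²/46 = 0.0182528
  stratum B: (1100/2820)²·10.3²/95 = 0.169917
  stratum C: (220/2820)²·12.2²/33 = 0.0274507
  stratum D: (1160/2820)²·4.6²/45 = 0.0795648
V̂(ȳ_st) = 0.295186
SE(ȳ_st) = √0.295186 = 0.54331

ȳ_st ≈ 20.93, SE ≈ 0.543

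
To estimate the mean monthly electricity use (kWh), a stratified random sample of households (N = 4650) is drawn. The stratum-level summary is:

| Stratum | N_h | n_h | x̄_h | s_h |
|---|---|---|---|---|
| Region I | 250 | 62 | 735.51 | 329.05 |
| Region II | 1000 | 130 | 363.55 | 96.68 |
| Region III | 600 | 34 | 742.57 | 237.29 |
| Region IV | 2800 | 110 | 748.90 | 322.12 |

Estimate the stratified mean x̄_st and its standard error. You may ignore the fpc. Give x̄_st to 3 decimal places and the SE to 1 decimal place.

x̄_st ≈ 664.492, SE ≈ 19.4

x̄_st = Σ W_h x̄_h = (250·735.51 + 1000·363.55 + 600·742.57 + 2800·748.90)/4650 = 664.49237
V̂(x̄_st) = Σ W_h² s_h²/n_h, with W_h = N_h/N and N = 4650:
  stratum Region I: (250/4650)²·329.05²/62 = 5.04785
  stratum Region II: (1000/4650)²·96.68²/130 = 3.32525
  stratum Region III: (600/4650)²·237.29²/34 = 27.5725
  stratum Region IV: (2800/4650)²·322.12²/110 = 342.021
V̂(x̄_st) = 377.967
SE(x̄_st) = √377.967 = 19.4414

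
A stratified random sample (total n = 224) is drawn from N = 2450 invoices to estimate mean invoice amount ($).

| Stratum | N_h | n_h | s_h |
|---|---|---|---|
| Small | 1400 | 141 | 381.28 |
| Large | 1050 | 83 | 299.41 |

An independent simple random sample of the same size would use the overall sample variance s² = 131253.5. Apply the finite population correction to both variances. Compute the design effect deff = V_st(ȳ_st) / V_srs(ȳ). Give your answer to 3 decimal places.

deff ≈ 0.912

V̂(ȳ_st) = Σ W_h² (1 − n_h/N_h) s_h²/n_h, with W_h = N_h/N and N = 2450:
  stratum Small: (1400/2450)²·(1 − 141/1400)·381.28²/141 = 302.754
  stratum Large: (1050/2450)²·(1 − 83/1050)·299.41²/83 = 182.7
V_st = 485.454
V_srs = (1 − 224/2450)·131253.5/224 = 532.38
deff = V_st / V_srs = 485.454/532.38 = 0.9119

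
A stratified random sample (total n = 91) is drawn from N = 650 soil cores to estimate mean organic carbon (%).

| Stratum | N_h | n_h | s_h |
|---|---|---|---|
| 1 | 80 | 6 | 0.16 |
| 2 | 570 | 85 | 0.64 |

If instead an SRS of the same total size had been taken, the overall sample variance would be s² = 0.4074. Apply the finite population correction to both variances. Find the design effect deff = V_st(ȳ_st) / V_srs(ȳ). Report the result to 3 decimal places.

deff ≈ 0.834

V̂(ȳ_st) = Σ W_h² (1 − n_h/N_h) s_h²/n_h, with W_h = N_h/N and N = 650:
  stratum 1: (80/650)²·(1 − 6/80)·0.16²/6 = 5.97838e-05
  stratum 2: (570/650)²·(1 − 85/570)·0.64²/85 = 0.00315305
V_st = 0.00321283
V_srs = (1 − 91/650)·0.4074/91 = 0.00385015
deff = V_st / V_srs = 0.00321283/0.00385015 = 0.8345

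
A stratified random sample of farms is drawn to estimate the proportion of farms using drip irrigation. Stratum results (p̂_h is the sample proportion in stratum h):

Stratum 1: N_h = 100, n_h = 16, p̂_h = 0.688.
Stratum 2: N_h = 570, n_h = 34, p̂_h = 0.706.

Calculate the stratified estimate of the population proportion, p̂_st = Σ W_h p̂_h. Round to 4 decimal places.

N = 670; stratum weights W_h = N_h/N.
p̂_st = Σ W_h p̂_h = (100·0.688 + 570·0.706)/670 = 0.70331

p̂_st ≈ 0.7033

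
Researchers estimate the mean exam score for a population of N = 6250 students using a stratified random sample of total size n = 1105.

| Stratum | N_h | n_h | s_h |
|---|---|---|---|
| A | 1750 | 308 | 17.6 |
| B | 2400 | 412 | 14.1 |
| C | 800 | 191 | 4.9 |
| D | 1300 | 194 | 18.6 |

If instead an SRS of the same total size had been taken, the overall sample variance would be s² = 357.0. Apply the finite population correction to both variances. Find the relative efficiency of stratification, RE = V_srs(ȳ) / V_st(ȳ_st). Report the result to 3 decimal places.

RE ≈ 1.392

V̂(ȳ_st) = Σ W_h² (1 − n_h/N_h) s_h²/n_h, with W_h = N_h/N and N = 6250:
  stratum A: (1750/6250)²·(1 − 308/1750)·17.6²/308 = 0.0649708
  stratum B: (2400/6250)²·(1 − 412/2400)·14.1²/412 = 0.0589398
  stratum C: (800/6250)²·(1 − 191/800)·4.9²/191 = 0.00156786
  stratum D: (1300/6250)²·(1 − 194/1300)·18.6²/194 = 0.0656391
V_st = 0.191117
V_srs = (1 − 1105/6250)·357.0/1105 = 0.265957
Relative efficiency = V_srs / V_st = 0.265957/0.191117 = 1.3916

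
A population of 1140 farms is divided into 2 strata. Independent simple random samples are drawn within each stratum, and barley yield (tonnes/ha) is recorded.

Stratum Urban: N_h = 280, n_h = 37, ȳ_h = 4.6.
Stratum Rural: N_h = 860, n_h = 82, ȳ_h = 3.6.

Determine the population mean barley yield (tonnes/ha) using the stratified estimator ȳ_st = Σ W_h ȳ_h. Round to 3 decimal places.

ȳ_st ≈ 3.846

N = Σ N_h = 1140. Stratum weights W_h = N_h/N.
ȳ_st = (280·4.6 + 860·3.6) / 1140 = 3.84561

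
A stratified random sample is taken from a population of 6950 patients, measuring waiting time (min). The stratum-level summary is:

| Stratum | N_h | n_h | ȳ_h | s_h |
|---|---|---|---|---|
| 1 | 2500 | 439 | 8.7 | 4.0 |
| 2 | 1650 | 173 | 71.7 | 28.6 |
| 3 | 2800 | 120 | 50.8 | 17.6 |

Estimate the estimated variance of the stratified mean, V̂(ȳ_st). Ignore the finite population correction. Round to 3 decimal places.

V̂(ȳ_st) ≈ 0.690

V̂(ȳ_st) = Σ W_h² s_h²/n_h, with W_h = N_h/N and N = 6950:
  stratum 1: (2500/6950)²·4.0²/439 = 0.00471591
  stratum 2: (1650/6950)²·28.6²/173 = 0.266492
  stratum 3: (2800/6950)²·17.6²/120 = 0.418977
V̂(ȳ_st) = 0.690185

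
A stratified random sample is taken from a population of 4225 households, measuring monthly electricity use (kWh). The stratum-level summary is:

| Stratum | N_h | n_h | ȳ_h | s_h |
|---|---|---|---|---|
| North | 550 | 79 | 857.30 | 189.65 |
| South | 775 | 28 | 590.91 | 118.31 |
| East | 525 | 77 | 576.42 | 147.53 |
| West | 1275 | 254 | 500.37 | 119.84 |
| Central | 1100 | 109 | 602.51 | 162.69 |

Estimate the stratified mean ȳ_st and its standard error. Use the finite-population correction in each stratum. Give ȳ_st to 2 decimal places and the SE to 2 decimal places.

ȳ_st = Σ W_h ȳ_h = (550·857.30 + 775·590.91 + 525·576.42 + 1275·500.37 + 1100·602.51)/4225 = 599.48485
V̂(ȳ_st) = Σ W_h² (1 − n_h/N_h) s_h²/n_h, with W_h = N_h/N and N = 4225:
  stratum North: (550/4225)²·(1 − 79/550)·189.65²/79 = 6.60707
  stratum South: (775/4225)²·(1 − 28/775)·118.31²/28 = 16.2126
  stratum East: (525/4225)²·(1 − 77/525)·147.53²/77 = 3.72438
  stratum West: (1275/4225)²·(1 − 254/1275)·119.84²/254 = 4.12337
  stratum Central: (1100/4225)²·(1 − 109/1100)·162.69²/109 = 14.8289
V̂(ȳ_st) = 45.4963
SE(ȳ_st) = √45.4963 = 6.7451

ȳ_st ≈ 599.48, SE ≈ 6.75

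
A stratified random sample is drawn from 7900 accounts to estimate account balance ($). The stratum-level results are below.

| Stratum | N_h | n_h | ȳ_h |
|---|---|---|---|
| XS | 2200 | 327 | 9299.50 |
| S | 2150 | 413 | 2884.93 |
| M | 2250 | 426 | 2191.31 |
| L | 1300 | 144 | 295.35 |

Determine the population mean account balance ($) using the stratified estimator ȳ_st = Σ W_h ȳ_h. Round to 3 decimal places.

ȳ_st ≈ 4047.583

N = Σ N_h = 7900. Stratum weights W_h = N_h/N.
ȳ_st = (2200·9299.50 + 2150·2884.93 + 2250·2191.31 + 1300·295.35) / 7900 = 4047.58253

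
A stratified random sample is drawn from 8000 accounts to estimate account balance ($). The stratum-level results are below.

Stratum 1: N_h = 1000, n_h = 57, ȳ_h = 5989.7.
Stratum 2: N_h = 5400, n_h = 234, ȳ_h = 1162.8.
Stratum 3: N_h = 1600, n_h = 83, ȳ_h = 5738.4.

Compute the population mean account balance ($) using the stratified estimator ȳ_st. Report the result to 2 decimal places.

ȳ_st ≈ 2681.28

N = Σ N_h = 8000. Stratum weights W_h = N_h/N.
ȳ_st = (1000·5989.7 + 5400·1162.8 + 1600·5738.4) / 8000 = 2681.2825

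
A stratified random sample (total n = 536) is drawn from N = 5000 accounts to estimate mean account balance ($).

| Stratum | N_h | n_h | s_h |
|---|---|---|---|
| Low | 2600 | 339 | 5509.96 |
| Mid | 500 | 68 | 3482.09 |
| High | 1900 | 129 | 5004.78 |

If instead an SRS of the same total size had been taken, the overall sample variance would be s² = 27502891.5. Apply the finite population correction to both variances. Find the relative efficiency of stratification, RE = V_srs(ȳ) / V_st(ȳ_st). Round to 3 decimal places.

V̂(ȳ_st) = Σ W_h² (1 − n_h/N_h) s_h²/n_h, with W_h = N_h/N and N = 5000:
  stratum Low: (2600/5000)²·(1 − 339/2600)·5509.96²/339 = 21058.7
  stratum Mid: (500/5000)²·(1 − 68/500)·3482.09²/68 = 1540.58
  stratum High: (1900/5000)²·(1 − 129/1900)·5004.78²/129 = 26134.4
V_st = 48733.7
V_srs = (1 − 536/5000)·27502891.5/536 = 45810.8
Relative efficiency = V_srs / V_st = 45810.8/48733.7 = 0.9400

RE ≈ 0.940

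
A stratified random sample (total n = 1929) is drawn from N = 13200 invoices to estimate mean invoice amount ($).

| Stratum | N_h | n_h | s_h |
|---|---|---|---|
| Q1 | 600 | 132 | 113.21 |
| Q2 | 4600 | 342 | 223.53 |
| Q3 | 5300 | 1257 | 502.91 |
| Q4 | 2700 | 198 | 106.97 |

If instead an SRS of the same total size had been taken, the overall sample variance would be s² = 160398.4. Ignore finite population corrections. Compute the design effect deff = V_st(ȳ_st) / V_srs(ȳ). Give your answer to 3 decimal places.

deff ≈ 0.635

V̂(ȳ_st) = Σ W_h² s_h²/n_h, with W_h = N_h/N and N = 13200:
  stratum Q1: (600/13200)²·113.21²/132 = 0.200609
  stratum Q2: (4600/13200)²·223.53²/342 = 17.7424
  stratum Q3: (5300/13200)²·502.91²/1257 = 32.4376
  stratum Q4: (2700/13200)²·106.97²/198 = 2.4179
V_st = 52.7986
V_srs = s²/n = 160398.4/1929 = 83.1511
deff = V_st / V_srs = 52.7986/83.1511 = 0.6350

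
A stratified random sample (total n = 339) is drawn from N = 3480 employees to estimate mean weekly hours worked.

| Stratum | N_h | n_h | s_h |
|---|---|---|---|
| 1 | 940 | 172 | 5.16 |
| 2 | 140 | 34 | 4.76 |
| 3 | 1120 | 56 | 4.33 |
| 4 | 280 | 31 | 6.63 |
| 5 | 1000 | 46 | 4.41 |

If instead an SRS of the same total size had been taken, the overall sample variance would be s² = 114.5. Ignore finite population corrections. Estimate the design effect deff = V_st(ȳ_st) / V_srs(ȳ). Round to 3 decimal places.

V̂(ȳ_st) = Σ W_h² s_h²/n_h, with W_h = N_h/N and N = 3480:
  stratum 1: (940/3480)²·5.16²/172 = 0.0112945
  stratum 2: (140/3480)²·4.76²/34 = 0.00107853
  stratum 3: (1120/3480)²·4.33²/56 = 0.0346789
  stratum 4: (280/3480)²·6.63²/31 = 0.00917958
  stratum 5: (1000/3480)²·4.41²/46 = 0.0349109
V_st = 0.0911424
V_srs = s²/n = 114.5/339 = 0.337758
deff = V_st / V_srs = 0.0911424/0.337758 = 0.2698

deff ≈ 0.270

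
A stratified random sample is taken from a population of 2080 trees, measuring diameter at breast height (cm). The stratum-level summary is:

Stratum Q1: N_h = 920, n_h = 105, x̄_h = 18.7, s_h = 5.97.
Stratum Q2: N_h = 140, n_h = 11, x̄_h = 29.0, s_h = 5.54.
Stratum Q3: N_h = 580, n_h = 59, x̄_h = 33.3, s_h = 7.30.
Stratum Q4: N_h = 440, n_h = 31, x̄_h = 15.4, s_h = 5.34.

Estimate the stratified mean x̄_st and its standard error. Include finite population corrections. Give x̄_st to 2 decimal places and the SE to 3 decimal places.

x̄_st ≈ 22.77, SE ≈ 0.415

x̄_st = Σ W_h x̄_h = (920·18.7 + 140·29.0 + 580·33.3 + 440·15.4)/2080 = 22.76635
V̂(x̄_st) = Σ W_h² (1 − n_h/N_h) s_h²/n_h, with W_h = N_h/N and N = 2080:
  stratum Q1: (920/2080)²·(1 − 105/920)·5.97²/105 = 0.0588272
  stratum Q2: (140/2080)²·(1 − 11/140)·5.54²/11 = 0.0116471
  stratum Q3: (580/2080)²·(1 − 59/580)·7.30²/59 = 0.063086
  stratum Q4: (440/2080)²·(1 − 31/440)·5.34²/31 = 0.0382622
V̂(x̄_st) = 0.171822
SE(x̄_st) = √0.171822 = 0.414515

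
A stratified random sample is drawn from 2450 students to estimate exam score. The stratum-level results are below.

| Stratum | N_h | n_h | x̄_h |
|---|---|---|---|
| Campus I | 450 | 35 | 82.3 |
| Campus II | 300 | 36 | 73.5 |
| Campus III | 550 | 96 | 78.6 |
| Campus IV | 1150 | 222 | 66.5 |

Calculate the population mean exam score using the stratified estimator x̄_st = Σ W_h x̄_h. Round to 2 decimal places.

x̄_st ≈ 72.98

N = Σ N_h = 2450. Stratum weights W_h = N_h/N.
x̄_st = (450·82.3 + 300·73.5 + 550·78.6 + 1150·66.5) / 2450 = 72.9755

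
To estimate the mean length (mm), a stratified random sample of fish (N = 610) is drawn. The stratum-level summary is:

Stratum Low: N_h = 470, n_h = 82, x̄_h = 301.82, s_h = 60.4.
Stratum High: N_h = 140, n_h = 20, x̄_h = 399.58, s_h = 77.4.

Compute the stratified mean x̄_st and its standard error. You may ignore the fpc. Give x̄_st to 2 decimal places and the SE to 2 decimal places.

x̄_st = Σ W_h x̄_h = (470·301.82 + 140·399.58)/610 = 324.25672
V̂(x̄_st) = Σ W_h² s_h²/n_h, with W_h = N_h/N and N = 610:
  stratum Low: (470/610)²·60.4²/82 = 26.4117
  stratum High: (140/610)²·77.4²/20 = 15.7779
V̂(x̄_st) = 42.1896
SE(x̄_st) = √42.1896 = 6.49535

x̄_st ≈ 324.26, SE ≈ 6.50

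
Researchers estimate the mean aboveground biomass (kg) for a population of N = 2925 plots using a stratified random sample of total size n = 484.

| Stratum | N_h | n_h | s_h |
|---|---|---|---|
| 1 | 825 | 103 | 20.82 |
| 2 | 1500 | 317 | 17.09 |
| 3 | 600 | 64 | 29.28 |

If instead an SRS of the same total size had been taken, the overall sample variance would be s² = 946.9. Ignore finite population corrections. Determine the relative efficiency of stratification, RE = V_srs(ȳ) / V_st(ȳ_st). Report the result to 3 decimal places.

RE ≈ 1.715

V̂(ȳ_st) = Σ W_h² s_h²/n_h, with W_h = N_h/N and N = 2925:
  stratum 1: (825/2925)²·20.82²/103 = 0.334796
  stratum 2: (1500/2925)²·17.09²/317 = 0.242301
  stratum 3: (600/2925)²·29.28²/64 = 0.563654
V_st = 1.14075
V_srs = s²/n = 946.9/484 = 1.9564
Relative efficiency = V_srs / V_st = 1.9564/1.14075 = 1.7150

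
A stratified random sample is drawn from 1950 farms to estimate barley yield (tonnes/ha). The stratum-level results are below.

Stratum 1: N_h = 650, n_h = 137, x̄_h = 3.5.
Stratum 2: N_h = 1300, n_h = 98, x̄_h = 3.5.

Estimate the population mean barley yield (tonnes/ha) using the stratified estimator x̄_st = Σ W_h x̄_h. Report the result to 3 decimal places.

x̄_st ≈ 3.500

N = Σ N_h = 1950. Stratum weights W_h = N_h/N.
x̄_st = (650·3.5 + 1300·3.5) / 1950 = 3.50000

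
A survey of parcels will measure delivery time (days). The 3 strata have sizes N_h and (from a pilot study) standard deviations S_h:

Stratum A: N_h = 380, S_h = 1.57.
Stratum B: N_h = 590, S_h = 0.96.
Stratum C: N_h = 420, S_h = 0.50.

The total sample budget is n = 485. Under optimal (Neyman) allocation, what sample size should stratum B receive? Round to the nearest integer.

Neyman allocation: n_h = n · N_h S_h / Σ N_i S_i, with n = 485.
  stratum A: N_h·S_h = 380·1.57 = 596.60
  stratum B: N_h·S_h = 590·0.96 = 566.40
  stratum C: N_h·S_h = 420·0.50 = 210.00
Σ N_h S_h = 1373.00
n for stratum B = 485·566.40/1373.00 = 200.076 → 200

200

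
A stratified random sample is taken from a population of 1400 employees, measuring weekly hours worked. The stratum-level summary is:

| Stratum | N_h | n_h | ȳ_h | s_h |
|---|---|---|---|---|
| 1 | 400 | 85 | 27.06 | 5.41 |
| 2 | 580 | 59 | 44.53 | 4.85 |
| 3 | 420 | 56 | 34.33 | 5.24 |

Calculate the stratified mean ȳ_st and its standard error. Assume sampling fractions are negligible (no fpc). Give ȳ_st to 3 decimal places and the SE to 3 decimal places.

ȳ_st ≈ 36.479, SE ≈ 0.375

ȳ_st = Σ W_h ȳ_h = (400·27.06 + 580·44.53 + 420·34.33)/1400 = 36.47857
V̂(ȳ_st) = Σ W_h² s_h²/n_h, with W_h = N_h/N and N = 1400:
  stratum 1: (400/1400)²·5.41²/85 = 0.0281086
  stratum 2: (580/1400)²·4.85²/59 = 0.0684276
  stratum 3: (420/1400)²·5.24²/56 = 0.0441283
V̂(ȳ_st) = 0.140665
SE(ȳ_st) = √0.140665 = 0.375053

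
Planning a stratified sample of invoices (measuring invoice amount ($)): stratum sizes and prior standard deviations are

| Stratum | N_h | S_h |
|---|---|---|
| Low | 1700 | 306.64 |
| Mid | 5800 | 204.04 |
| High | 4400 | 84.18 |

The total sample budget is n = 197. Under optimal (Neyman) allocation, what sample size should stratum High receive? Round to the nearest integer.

35

Neyman allocation: n_h = n · N_h S_h / Σ N_i S_i, with n = 197.
  stratum Low: N_h·S_h = 1700·306.64 = 521288.00
  stratum Mid: N_h·S_h = 5800·204.04 = 1183432.00
  stratum High: N_h·S_h = 4400·84.18 = 370392.00
Σ N_h S_h = 2075112.00
n for stratum High = 197·370392.00/2075112.00 = 35.163 → 35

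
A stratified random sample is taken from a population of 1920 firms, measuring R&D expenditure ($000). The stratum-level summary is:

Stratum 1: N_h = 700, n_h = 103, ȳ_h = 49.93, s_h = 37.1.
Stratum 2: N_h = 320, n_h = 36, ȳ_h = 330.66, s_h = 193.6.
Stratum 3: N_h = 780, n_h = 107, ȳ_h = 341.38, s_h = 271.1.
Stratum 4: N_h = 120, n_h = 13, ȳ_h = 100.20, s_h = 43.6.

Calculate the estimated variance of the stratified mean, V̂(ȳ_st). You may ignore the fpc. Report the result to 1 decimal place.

V̂(ȳ_st) ≈ 144.6

V̂(ȳ_st) = Σ W_h² s_h²/n_h, with W_h = N_h/N and N = 1920:
  stratum 1: (700/1920)²·37.1²/103 = 1.77625
  stratum 2: (320/1920)²·193.6²/36 = 28.9205
  stratum 3: (780/1920)²·271.1²/107 = 113.361
  stratum 4: (120/1920)²·43.6²/13 = 0.571202
V̂(ȳ_st) = 144.629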